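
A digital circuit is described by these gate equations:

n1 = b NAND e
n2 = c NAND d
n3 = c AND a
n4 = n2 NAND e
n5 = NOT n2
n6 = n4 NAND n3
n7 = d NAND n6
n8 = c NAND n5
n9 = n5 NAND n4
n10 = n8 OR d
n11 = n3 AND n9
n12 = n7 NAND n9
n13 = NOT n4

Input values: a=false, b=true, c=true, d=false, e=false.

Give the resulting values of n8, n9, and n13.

n2 = c NAND d = true NAND false = true
n4 = n2 NAND e = true NAND false = true
n5 = NOT n2 = NOT true = false
n8 = c NAND n5 = true NAND false = true
n9 = n5 NAND n4 = false NAND true = true
n13 = NOT n4 = NOT true = false

n8 = true; n9 = true; n13 = false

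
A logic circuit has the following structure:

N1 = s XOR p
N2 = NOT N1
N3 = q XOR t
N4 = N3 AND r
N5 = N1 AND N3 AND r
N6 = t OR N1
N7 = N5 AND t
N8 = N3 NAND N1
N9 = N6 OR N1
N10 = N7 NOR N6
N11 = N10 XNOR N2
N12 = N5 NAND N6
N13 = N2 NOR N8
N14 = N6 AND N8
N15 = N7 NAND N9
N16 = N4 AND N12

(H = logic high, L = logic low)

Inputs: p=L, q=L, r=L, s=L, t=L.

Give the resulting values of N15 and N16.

N15 = H; N16 = L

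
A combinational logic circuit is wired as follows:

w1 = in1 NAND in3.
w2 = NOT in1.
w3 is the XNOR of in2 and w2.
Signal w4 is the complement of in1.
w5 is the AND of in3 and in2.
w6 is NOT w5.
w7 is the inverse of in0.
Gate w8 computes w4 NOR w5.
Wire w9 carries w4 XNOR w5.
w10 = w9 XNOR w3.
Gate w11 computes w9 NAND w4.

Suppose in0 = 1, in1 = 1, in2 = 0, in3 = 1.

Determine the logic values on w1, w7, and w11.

w1 = 0, w7 = 0, w11 = 1

w1 = in1 NAND in3 = 1 NAND 1 = 0
w4 = NOT in1 = NOT 1 = 0
w5 = in3 AND in2 = 1 AND 0 = 0
w7 = NOT in0 = NOT 1 = 0
w9 = w4 XNOR w5 = 0 XNOR 0 = 1
w11 = w9 NAND w4 = 1 NAND 0 = 1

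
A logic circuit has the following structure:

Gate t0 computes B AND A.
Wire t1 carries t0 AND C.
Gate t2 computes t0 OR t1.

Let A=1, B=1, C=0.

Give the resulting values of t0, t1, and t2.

t0 = B AND A = 1 AND 1 = 1
t1 = t0 AND C = 1 AND 0 = 0
t2 = t0 OR t1 = 1 OR 0 = 1

t0 = 1  t1 = 0  t2 = 1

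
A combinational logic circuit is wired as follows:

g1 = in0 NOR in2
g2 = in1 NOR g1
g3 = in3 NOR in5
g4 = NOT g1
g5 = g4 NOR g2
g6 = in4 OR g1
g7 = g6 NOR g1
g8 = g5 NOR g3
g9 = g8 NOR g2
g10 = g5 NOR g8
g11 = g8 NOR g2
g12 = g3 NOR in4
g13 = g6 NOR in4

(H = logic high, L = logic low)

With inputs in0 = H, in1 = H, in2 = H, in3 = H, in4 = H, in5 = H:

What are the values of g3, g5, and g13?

g3 = L; g5 = L; g13 = L

g1 = in0 NOR in2 = H NOR H = L
g2 = in1 NOR g1 = H NOR L = L
g3 = in3 NOR in5 = H NOR H = L
g4 = NOT g1 = NOT L = H
g5 = g4 NOR g2 = H NOR L = L
g6 = in4 OR g1 = H OR L = H
g13 = g6 NOR in4 = H NOR H = L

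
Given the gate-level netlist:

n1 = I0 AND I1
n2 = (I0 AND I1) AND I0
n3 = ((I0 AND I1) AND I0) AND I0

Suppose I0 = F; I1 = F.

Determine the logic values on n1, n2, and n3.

n1 = F  n2 = F  n3 = F

n1 = F AND F = F
n2 = (F AND F) AND F = F
n3 = ((F AND F) AND F) AND F = F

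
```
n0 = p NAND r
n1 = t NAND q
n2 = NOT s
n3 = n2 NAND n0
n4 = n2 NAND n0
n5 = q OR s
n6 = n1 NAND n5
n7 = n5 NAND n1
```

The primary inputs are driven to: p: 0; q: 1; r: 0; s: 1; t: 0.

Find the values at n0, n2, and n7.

n0 = p NAND r = 0 NAND 0 = 1
n1 = t NAND q = 0 NAND 1 = 1
n2 = NOT s = NOT 1 = 0
n5 = q OR s = 1 OR 1 = 1
n7 = n5 NAND n1 = 1 NAND 1 = 0

n0 = 1  n2 = 0  n7 = 0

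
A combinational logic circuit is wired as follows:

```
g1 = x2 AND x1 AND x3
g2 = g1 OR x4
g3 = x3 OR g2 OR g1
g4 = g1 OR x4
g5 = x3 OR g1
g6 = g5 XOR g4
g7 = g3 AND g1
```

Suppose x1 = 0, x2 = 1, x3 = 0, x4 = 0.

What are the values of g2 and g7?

g2 = 0, g7 = 0

g1 = x2 AND x1 AND x3 = 1 AND 0 AND 0 = 0
g2 = g1 OR x4 = 0 OR 0 = 0
g3 = x3 OR g2 OR g1 = 0 OR 0 OR 0 = 0
g7 = g3 AND g1 = 0 AND 0 = 0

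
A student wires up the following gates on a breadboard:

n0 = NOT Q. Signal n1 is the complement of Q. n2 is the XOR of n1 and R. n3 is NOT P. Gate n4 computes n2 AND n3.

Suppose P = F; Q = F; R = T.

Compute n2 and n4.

n1 = NOT Q = NOT F = T
n2 = n1 XOR R = T XOR T = F
n3 = NOT P = NOT F = T
n4 = n2 AND n3 = F AND T = F

n2 = F  n4 = F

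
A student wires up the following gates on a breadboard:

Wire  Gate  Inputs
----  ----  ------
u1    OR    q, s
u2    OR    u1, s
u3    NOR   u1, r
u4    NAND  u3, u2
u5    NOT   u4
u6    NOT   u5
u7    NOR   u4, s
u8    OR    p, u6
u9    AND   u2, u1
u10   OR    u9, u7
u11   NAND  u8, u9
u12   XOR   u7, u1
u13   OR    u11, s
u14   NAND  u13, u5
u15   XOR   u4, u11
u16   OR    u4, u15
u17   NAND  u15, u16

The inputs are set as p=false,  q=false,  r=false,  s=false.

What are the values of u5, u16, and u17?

u5 = false; u16 = true; u17 = true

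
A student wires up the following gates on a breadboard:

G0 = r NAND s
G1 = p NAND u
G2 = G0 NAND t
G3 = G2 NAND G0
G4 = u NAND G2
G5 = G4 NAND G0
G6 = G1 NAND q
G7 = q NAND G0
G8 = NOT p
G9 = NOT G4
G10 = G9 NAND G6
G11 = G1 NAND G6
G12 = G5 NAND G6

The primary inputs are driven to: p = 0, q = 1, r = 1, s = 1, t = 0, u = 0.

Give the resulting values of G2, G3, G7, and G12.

G2 = 1, G3 = 1, G7 = 1, G12 = 1

G0 = r NAND s = 1 NAND 1 = 0
G1 = p NAND u = 0 NAND 0 = 1
G2 = G0 NAND t = 0 NAND 0 = 1
G3 = G2 NAND G0 = 1 NAND 0 = 1
G4 = u NAND G2 = 0 NAND 1 = 1
G5 = G4 NAND G0 = 1 NAND 0 = 1
G6 = G1 NAND q = 1 NAND 1 = 0
G7 = q NAND G0 = 1 NAND 0 = 1
G12 = G5 NAND G6 = 1 NAND 0 = 1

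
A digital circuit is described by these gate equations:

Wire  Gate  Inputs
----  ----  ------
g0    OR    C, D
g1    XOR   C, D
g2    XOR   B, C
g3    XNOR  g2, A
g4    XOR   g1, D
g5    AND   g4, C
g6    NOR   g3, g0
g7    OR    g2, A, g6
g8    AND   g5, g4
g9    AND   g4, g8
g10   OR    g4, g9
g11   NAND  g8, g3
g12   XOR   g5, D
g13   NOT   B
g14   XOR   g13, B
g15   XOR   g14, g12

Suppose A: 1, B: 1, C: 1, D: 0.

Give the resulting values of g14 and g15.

g1 = C XOR D = 1 XOR 0 = 1
g4 = g1 XOR D = 1 XOR 0 = 1
g5 = g4 AND C = 1 AND 1 = 1
g12 = g5 XOR D = 1 XOR 0 = 1
g13 = NOT B = NOT 1 = 0
g14 = g13 XOR B = 0 XOR 1 = 1
g15 = g14 XOR g12 = 1 XOR 1 = 0

g14 = 1  g15 = 0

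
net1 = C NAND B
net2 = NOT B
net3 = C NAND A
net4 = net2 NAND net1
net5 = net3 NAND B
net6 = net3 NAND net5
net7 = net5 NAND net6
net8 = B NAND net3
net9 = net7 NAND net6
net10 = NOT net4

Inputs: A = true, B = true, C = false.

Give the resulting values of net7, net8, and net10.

net1 = C NAND B = false NAND true = true
net2 = NOT B = NOT true = false
net3 = C NAND A = false NAND true = true
net4 = net2 NAND net1 = false NAND true = true
net5 = net3 NAND B = true NAND true = false
net6 = net3 NAND net5 = true NAND false = true
net7 = net5 NAND net6 = false NAND true = true
net8 = B NAND net3 = true NAND true = false
net10 = NOT net4 = NOT true = false

net7 = true, net8 = false, net10 = false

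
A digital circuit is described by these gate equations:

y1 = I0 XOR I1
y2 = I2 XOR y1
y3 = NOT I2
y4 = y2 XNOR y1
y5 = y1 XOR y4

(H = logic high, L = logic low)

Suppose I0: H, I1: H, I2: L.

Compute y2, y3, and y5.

y1 = I0 XOR I1 = H XOR H = L
y2 = I2 XOR y1 = L XOR L = L
y3 = NOT I2 = NOT L = H
y4 = y2 XNOR y1 = L XNOR L = H
y5 = y1 XOR y4 = L XOR H = H

y2 = L; y3 = H; y5 = H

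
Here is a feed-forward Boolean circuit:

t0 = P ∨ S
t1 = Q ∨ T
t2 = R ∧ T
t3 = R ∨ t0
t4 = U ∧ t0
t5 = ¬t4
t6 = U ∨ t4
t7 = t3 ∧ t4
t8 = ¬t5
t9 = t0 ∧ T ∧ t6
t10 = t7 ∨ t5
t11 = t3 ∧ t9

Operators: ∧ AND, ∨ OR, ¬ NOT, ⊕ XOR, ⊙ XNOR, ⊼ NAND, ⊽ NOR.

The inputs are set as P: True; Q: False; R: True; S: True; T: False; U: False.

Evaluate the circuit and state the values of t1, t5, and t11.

t0 = P OR S = True OR True = True
t1 = Q OR T = False OR False = False
t3 = R OR t0 = True OR True = True
t4 = U AND t0 = False AND True = False
t5 = NOT t4 = NOT False = True
t6 = U OR t4 = False OR False = False
t9 = t0 AND T AND t6 = True AND False AND False = False
t11 = t3 AND t9 = True AND False = False

t1 = False  t5 = True  t11 = False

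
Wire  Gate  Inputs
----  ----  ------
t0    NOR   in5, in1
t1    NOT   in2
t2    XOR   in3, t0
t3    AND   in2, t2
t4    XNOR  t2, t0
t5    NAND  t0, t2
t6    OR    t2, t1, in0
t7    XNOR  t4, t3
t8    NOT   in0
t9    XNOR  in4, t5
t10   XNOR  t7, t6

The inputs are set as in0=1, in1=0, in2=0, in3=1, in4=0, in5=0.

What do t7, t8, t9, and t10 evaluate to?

t7 = 1, t8 = 0, t9 = 0, t10 = 1

t0 = in5 NOR in1 = 0 NOR 0 = 1
t1 = NOT in2 = NOT 0 = 1
t2 = in3 XOR t0 = 1 XOR 1 = 0
t3 = in2 AND t2 = 0 AND 0 = 0
t4 = t2 XNOR t0 = 0 XNOR 1 = 0
t5 = t0 NAND t2 = 1 NAND 0 = 1
t6 = t2 OR t1 OR in0 = 0 OR 1 OR 1 = 1
t7 = t4 XNOR t3 = 0 XNOR 0 = 1
t8 = NOT in0 = NOT 1 = 0
t9 = in4 XNOR t5 = 0 XNOR 1 = 0
t10 = t7 XNOR t6 = 1 XNOR 1 = 1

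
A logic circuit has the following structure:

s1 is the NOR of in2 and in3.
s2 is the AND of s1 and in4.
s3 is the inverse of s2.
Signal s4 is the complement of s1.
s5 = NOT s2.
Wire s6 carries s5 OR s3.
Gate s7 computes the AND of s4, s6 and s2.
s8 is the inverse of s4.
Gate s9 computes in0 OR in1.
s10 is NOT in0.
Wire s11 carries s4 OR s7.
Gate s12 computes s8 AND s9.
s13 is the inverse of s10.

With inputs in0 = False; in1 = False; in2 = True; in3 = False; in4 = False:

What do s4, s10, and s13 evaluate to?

s1 = in2 NOR in3 = True NOR False = False
s4 = NOT s1 = NOT False = True
s10 = NOT in0 = NOT False = True
s13 = NOT s10 = NOT True = False

s4 = True  s10 = True  s13 = False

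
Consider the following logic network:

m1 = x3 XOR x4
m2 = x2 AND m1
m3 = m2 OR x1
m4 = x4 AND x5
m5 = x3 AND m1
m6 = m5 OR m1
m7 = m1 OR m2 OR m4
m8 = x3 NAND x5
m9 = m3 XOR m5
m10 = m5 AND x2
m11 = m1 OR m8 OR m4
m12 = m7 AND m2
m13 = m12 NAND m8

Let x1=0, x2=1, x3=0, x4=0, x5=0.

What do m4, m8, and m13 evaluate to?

m4 = 0, m8 = 1, m13 = 1

m1 = x3 XOR x4 = 0 XOR 0 = 0
m2 = x2 AND m1 = 1 AND 0 = 0
m4 = x4 AND x5 = 0 AND 0 = 0
m7 = m1 OR m2 OR m4 = 0 OR 0 OR 0 = 0
m8 = x3 NAND x5 = 0 NAND 0 = 1
m12 = m7 AND m2 = 0 AND 0 = 0
m13 = m12 NAND m8 = 0 NAND 1 = 1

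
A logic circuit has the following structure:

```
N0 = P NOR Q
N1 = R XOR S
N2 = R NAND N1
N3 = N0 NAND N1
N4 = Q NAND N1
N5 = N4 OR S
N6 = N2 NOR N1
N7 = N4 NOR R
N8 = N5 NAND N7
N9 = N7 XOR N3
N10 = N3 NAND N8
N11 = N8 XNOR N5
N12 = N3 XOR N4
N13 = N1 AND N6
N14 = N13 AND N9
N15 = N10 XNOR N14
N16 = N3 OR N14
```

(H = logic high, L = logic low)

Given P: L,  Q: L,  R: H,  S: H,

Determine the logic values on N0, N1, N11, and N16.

N0 = H  N1 = L  N11 = H  N16 = H

N0 = P NOR Q = L NOR L = H
N1 = R XOR S = H XOR H = L
N2 = R NAND N1 = H NAND L = H
N3 = N0 NAND N1 = H NAND L = H
N4 = Q NAND N1 = L NAND L = H
N5 = N4 OR S = H OR H = H
N6 = N2 NOR N1 = H NOR L = L
N7 = N4 NOR R = H NOR H = L
N8 = N5 NAND N7 = H NAND L = H
N9 = N7 XOR N3 = L XOR H = H
N11 = N8 XNOR N5 = H XNOR H = H
N13 = N1 AND N6 = L AND L = L
N14 = N13 AND N9 = L AND H = L
N16 = N3 OR N14 = H OR L = H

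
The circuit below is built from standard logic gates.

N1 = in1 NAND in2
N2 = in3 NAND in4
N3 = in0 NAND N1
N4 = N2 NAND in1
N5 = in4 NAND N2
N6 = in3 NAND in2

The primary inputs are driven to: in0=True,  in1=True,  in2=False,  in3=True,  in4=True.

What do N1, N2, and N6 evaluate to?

N1 = True  N2 = False  N6 = True

N1 = in1 NAND in2 = True NAND False = True
N2 = in3 NAND in4 = True NAND True = False
N6 = in3 NAND in2 = True NAND False = True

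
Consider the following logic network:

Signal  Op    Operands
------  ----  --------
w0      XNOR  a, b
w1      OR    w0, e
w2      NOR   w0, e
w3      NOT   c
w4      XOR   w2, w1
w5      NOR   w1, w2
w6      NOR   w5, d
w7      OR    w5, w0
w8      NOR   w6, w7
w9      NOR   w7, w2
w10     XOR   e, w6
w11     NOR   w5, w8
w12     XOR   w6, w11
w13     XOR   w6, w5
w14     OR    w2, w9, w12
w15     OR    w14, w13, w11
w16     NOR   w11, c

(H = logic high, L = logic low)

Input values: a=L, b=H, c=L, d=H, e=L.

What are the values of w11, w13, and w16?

w0 = a XNOR b = L XNOR H = L
w1 = w0 OR e = L OR L = L
w2 = w0 NOR e = L NOR L = H
w5 = w1 NOR w2 = L NOR H = L
w6 = w5 NOR d = L NOR H = L
w7 = w5 OR w0 = L OR L = L
w8 = w6 NOR w7 = L NOR L = H
w11 = w5 NOR w8 = L NOR H = L
w13 = w6 XOR w5 = L XOR L = L
w16 = w11 NOR c = L NOR L = H

w11 = L, w13 = L, w16 = H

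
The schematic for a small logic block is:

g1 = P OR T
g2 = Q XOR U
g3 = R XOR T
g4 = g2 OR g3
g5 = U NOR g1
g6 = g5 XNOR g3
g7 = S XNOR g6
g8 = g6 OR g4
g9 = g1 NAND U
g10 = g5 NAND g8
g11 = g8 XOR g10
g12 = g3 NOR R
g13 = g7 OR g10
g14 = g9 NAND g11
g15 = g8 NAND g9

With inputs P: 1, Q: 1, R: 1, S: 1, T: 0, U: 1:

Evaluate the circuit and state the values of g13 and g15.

g1 = P OR T = 1 OR 0 = 1
g2 = Q XOR U = 1 XOR 1 = 0
g3 = R XOR T = 1 XOR 0 = 1
g4 = g2 OR g3 = 0 OR 1 = 1
g5 = U NOR g1 = 1 NOR 1 = 0
g6 = g5 XNOR g3 = 0 XNOR 1 = 0
g7 = S XNOR g6 = 1 XNOR 0 = 0
g8 = g6 OR g4 = 0 OR 1 = 1
g9 = g1 NAND U = 1 NAND 1 = 0
g10 = g5 NAND g8 = 0 NAND 1 = 1
g13 = g7 OR g10 = 0 OR 1 = 1
g15 = g8 NAND g9 = 1 NAND 0 = 1

g13 = 1  g15 = 1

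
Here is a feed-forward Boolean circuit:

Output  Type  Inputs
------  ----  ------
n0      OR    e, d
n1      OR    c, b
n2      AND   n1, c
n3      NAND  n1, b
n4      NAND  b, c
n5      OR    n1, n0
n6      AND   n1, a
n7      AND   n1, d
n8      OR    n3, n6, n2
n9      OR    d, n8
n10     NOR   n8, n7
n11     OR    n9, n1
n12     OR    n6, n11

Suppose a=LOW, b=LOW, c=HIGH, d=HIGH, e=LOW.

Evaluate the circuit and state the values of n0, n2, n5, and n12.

n0 = HIGH, n2 = HIGH, n5 = HIGH, n12 = HIGH

n0 = e OR d = LOW OR HIGH = HIGH
n1 = c OR b = HIGH OR LOW = HIGH
n2 = n1 AND c = HIGH AND HIGH = HIGH
n3 = n1 NAND b = HIGH NAND LOW = HIGH
n5 = n1 OR n0 = HIGH OR HIGH = HIGH
n6 = n1 AND a = HIGH AND LOW = LOW
n8 = n3 OR n6 OR n2 = HIGH OR LOW OR HIGH = HIGH
n9 = d OR n8 = HIGH OR HIGH = HIGH
n11 = n9 OR n1 = HIGH OR HIGH = HIGH
n12 = n6 OR n11 = LOW OR HIGH = HIGH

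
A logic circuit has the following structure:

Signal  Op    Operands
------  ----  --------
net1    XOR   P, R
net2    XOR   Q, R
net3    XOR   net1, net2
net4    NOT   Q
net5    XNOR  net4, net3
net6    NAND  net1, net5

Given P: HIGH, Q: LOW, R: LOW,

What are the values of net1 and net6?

net1 = HIGH  net6 = LOW

net1 = P XOR R = HIGH XOR LOW = HIGH
net2 = Q XOR R = LOW XOR LOW = LOW
net3 = net1 XOR net2 = HIGH XOR LOW = HIGH
net4 = NOT Q = NOT LOW = HIGH
net5 = net4 XNOR net3 = HIGH XNOR HIGH = HIGH
net6 = net1 NAND net5 = HIGH NAND HIGH = LOW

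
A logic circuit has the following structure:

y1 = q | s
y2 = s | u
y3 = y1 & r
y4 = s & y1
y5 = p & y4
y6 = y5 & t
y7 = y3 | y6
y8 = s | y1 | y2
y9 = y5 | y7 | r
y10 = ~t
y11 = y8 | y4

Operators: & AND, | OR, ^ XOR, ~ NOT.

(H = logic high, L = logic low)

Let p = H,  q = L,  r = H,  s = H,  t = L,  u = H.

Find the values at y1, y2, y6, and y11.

y1 = H  y2 = H  y6 = L  y11 = H

y1 = q OR s = L OR H = H
y2 = s OR u = H OR H = H
y4 = s AND y1 = H AND H = H
y5 = p AND y4 = H AND H = H
y6 = y5 AND t = H AND L = L
y8 = s OR y1 OR y2 = H OR H OR H = H
y11 = y8 OR y4 = H OR H = H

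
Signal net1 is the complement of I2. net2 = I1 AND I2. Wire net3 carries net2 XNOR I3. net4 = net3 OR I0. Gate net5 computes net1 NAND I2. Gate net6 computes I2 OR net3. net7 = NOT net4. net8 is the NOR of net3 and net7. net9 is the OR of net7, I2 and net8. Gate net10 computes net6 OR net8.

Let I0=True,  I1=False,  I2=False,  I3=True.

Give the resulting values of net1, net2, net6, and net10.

net1 = True  net2 = False  net6 = False  net10 = True

net1 = NOT I2 = NOT False = True
net2 = I1 AND I2 = False AND False = False
net3 = net2 XNOR I3 = False XNOR True = False
net4 = net3 OR I0 = False OR True = True
net6 = I2 OR net3 = False OR False = False
net7 = NOT net4 = NOT True = False
net8 = net3 NOR net7 = False NOR False = True
net10 = net6 OR net8 = False OR True = True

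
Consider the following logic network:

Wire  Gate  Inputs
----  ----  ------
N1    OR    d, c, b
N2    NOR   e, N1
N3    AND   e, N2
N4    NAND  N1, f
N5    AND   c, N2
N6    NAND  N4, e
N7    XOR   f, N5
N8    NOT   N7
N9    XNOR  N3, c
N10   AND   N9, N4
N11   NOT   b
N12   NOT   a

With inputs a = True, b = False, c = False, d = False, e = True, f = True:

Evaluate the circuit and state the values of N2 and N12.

N2 = False; N12 = False

N1 = d OR c OR b = False OR False OR False = False
N2 = e NOR N1 = True NOR False = False
N12 = NOT a = NOT True = False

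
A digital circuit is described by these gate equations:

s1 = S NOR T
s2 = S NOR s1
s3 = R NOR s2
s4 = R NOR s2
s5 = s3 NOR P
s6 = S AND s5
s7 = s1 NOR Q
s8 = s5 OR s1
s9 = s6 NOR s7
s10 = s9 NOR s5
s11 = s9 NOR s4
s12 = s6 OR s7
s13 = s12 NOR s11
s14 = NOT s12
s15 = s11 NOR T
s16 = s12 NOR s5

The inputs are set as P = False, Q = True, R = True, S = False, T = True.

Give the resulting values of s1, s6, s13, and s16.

s1 = False; s6 = False; s13 = True; s16 = False

s1 = S NOR T = False NOR True = False
s2 = S NOR s1 = False NOR False = True
s3 = R NOR s2 = True NOR True = False
s4 = R NOR s2 = True NOR True = False
s5 = s3 NOR P = False NOR False = True
s6 = S AND s5 = False AND True = False
s7 = s1 NOR Q = False NOR True = False
s9 = s6 NOR s7 = False NOR False = True
s11 = s9 NOR s4 = True NOR False = False
s12 = s6 OR s7 = False OR False = False
s13 = s12 NOR s11 = False NOR False = True
s16 = s12 NOR s5 = False NOR True = False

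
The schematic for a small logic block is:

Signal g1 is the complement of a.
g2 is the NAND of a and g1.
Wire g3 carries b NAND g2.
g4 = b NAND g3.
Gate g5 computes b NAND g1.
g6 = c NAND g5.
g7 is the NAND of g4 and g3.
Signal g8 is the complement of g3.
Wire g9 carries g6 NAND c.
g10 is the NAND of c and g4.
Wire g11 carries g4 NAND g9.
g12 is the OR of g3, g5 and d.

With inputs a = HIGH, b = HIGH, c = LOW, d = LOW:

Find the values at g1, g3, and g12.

g1 = LOW  g3 = LOW  g12 = HIGH

g1 = NOT a = NOT HIGH = LOW
g2 = a NAND g1 = HIGH NAND LOW = HIGH
g3 = b NAND g2 = HIGH NAND HIGH = LOW
g5 = b NAND g1 = HIGH NAND LOW = HIGH
g12 = g3 OR g5 OR d = LOW OR HIGH OR LOW = HIGH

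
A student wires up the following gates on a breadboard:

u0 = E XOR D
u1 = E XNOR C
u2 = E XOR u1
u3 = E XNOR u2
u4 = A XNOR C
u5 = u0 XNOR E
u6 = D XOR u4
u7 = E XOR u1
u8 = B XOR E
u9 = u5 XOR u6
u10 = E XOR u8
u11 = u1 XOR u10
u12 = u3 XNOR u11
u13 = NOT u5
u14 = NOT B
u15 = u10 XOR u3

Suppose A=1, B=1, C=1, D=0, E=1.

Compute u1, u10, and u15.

u1 = E XNOR C = 1 XNOR 1 = 1
u2 = E XOR u1 = 1 XOR 1 = 0
u3 = E XNOR u2 = 1 XNOR 0 = 0
u8 = B XOR E = 1 XOR 1 = 0
u10 = E XOR u8 = 1 XOR 0 = 1
u15 = u10 XOR u3 = 1 XOR 0 = 1

u1 = 1, u10 = 1, u15 = 1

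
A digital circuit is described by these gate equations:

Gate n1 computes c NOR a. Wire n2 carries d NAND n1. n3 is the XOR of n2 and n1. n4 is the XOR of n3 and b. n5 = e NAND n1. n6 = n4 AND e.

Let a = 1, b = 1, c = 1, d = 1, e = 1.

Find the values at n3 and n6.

n3 = 1; n6 = 0

n1 = c NOR a = 1 NOR 1 = 0
n2 = d NAND n1 = 1 NAND 0 = 1
n3 = n2 XOR n1 = 1 XOR 0 = 1
n4 = n3 XOR b = 1 XOR 1 = 0
n6 = n4 AND e = 0 AND 1 = 0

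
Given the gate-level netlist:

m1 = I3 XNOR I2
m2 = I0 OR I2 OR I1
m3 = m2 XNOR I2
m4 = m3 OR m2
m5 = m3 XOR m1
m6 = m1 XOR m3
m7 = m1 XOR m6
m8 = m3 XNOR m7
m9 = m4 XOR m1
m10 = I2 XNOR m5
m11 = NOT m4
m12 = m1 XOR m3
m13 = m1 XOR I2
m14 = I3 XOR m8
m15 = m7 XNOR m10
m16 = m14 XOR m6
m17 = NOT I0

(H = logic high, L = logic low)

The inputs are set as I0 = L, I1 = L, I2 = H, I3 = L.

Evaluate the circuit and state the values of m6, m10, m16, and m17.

m1 = I3 XNOR I2 = L XNOR H = L
m2 = I0 OR I2 OR I1 = L OR H OR L = H
m3 = m2 XNOR I2 = H XNOR H = H
m5 = m3 XOR m1 = H XOR L = H
m6 = m1 XOR m3 = L XOR H = H
m7 = m1 XOR m6 = L XOR H = H
m8 = m3 XNOR m7 = H XNOR H = H
m10 = I2 XNOR m5 = H XNOR H = H
m14 = I3 XOR m8 = L XOR H = H
m16 = m14 XOR m6 = H XOR H = L
m17 = NOT I0 = NOT L = H

m6 = H, m10 = H, m16 = L, m17 = H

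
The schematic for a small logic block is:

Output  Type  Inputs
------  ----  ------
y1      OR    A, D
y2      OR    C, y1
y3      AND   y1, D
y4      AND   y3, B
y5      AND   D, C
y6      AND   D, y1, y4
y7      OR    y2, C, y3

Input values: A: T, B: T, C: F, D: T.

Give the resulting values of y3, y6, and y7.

y1 = A OR D = T OR T = T
y2 = C OR y1 = F OR T = T
y3 = y1 AND D = T AND T = T
y4 = y3 AND B = T AND T = T
y6 = D AND y1 AND y4 = T AND T AND T = T
y7 = y2 OR C OR y3 = T OR F OR T = T

y3 = T, y6 = T, y7 = T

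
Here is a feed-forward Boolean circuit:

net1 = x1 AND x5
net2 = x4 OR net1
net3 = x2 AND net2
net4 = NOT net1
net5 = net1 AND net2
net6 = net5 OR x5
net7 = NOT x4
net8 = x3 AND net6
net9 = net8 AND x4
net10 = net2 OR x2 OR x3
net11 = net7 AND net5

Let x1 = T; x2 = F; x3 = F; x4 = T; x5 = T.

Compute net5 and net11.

net1 = x1 AND x5 = T AND T = T
net2 = x4 OR net1 = T OR T = T
net5 = net1 AND net2 = T AND T = T
net7 = NOT x4 = NOT T = F
net11 = net7 AND net5 = F AND T = F

net5 = T  net11 = F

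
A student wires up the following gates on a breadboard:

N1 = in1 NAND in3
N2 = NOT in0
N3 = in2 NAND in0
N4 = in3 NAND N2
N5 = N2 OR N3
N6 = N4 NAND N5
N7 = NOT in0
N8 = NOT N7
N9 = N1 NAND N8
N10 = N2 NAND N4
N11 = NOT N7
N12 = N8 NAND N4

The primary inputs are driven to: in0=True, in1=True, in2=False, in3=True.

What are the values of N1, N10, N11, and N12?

N1 = in1 NAND in3 = True NAND True = False
N2 = NOT in0 = NOT True = False
N4 = in3 NAND N2 = True NAND False = True
N7 = NOT in0 = NOT True = False
N8 = NOT N7 = NOT False = True
N10 = N2 NAND N4 = False NAND True = True
N11 = NOT N7 = NOT False = True
N12 = N8 NAND N4 = True NAND True = False

N1 = False, N10 = True, N11 = True, N12 = False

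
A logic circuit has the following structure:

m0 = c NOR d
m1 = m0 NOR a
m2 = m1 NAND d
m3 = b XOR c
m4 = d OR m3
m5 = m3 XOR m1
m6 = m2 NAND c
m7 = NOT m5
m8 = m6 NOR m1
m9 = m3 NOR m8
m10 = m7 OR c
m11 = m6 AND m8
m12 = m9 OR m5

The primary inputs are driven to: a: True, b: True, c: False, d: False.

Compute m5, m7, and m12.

m5 = True, m7 = False, m12 = True

m0 = c NOR d = False NOR False = True
m1 = m0 NOR a = True NOR True = False
m2 = m1 NAND d = False NAND False = True
m3 = b XOR c = True XOR False = True
m5 = m3 XOR m1 = True XOR False = True
m6 = m2 NAND c = True NAND False = True
m7 = NOT m5 = NOT True = False
m8 = m6 NOR m1 = True NOR False = False
m9 = m3 NOR m8 = True NOR False = False
m12 = m9 OR m5 = False OR True = True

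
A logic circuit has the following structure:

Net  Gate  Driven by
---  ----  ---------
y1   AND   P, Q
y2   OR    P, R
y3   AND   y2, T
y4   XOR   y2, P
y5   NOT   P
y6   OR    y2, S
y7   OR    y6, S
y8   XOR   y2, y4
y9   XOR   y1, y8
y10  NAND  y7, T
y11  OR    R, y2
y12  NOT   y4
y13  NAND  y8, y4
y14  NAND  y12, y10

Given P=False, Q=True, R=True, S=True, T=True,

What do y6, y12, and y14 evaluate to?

y6 = True; y12 = False; y14 = True

y2 = P OR R = False OR True = True
y4 = y2 XOR P = True XOR False = True
y6 = y2 OR S = True OR True = True
y7 = y6 OR S = True OR True = True
y10 = y7 NAND T = True NAND True = False
y12 = NOT y4 = NOT True = False
y14 = y12 NAND y10 = False NAND False = True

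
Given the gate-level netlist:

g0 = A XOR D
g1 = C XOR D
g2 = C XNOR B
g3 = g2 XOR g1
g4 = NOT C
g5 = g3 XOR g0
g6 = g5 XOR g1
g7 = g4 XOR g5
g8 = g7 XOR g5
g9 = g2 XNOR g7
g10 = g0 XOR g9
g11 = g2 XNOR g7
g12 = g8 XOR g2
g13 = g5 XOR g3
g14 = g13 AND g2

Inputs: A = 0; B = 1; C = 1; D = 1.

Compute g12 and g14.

g12 = 1, g14 = 1

g0 = A XOR D = 0 XOR 1 = 1
g1 = C XOR D = 1 XOR 1 = 0
g2 = C XNOR B = 1 XNOR 1 = 1
g3 = g2 XOR g1 = 1 XOR 0 = 1
g4 = NOT C = NOT 1 = 0
g5 = g3 XOR g0 = 1 XOR 1 = 0
g7 = g4 XOR g5 = 0 XOR 0 = 0
g8 = g7 XOR g5 = 0 XOR 0 = 0
g12 = g8 XOR g2 = 0 XOR 1 = 1
g13 = g5 XOR g3 = 0 XOR 1 = 1
g14 = g13 AND g2 = 1 AND 1 = 1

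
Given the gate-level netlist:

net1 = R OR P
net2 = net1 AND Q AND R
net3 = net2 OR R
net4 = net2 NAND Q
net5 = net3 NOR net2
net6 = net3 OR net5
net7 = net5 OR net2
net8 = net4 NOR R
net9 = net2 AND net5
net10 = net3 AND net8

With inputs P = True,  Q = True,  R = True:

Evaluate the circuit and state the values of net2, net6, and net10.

net1 = R OR P = True OR True = True
net2 = net1 AND Q AND R = True AND True AND True = True
net3 = net2 OR R = True OR True = True
net4 = net2 NAND Q = True NAND True = False
net5 = net3 NOR net2 = True NOR True = False
net6 = net3 OR net5 = True OR False = True
net8 = net4 NOR R = False NOR True = False
net10 = net3 AND net8 = True AND False = False

net2 = True  net6 = True  net10 = False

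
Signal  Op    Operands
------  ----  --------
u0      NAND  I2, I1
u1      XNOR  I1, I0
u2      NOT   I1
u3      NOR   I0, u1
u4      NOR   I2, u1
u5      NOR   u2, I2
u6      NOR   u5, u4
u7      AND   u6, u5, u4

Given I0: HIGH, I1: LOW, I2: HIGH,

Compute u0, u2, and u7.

u0 = HIGH; u2 = HIGH; u7 = LOW

u0 = I2 NAND I1 = HIGH NAND LOW = HIGH
u1 = I1 XNOR I0 = LOW XNOR HIGH = LOW
u2 = NOT I1 = NOT LOW = HIGH
u4 = I2 NOR u1 = HIGH NOR LOW = LOW
u5 = u2 NOR I2 = HIGH NOR HIGH = LOW
u6 = u5 NOR u4 = LOW NOR LOW = HIGH
u7 = u6 AND u5 AND u4 = HIGH AND LOW AND LOW = LOW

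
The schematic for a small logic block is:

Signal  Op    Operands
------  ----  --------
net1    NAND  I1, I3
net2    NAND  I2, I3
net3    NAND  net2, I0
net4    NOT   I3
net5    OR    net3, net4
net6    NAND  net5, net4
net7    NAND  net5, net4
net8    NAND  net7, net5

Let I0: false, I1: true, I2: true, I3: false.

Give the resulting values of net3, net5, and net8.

net3 = true, net5 = true, net8 = true

net2 = I2 NAND I3 = true NAND false = true
net3 = net2 NAND I0 = true NAND false = true
net4 = NOT I3 = NOT false = true
net5 = net3 OR net4 = true OR true = true
net7 = net5 NAND net4 = true NAND true = false
net8 = net7 NAND net5 = false NAND true = true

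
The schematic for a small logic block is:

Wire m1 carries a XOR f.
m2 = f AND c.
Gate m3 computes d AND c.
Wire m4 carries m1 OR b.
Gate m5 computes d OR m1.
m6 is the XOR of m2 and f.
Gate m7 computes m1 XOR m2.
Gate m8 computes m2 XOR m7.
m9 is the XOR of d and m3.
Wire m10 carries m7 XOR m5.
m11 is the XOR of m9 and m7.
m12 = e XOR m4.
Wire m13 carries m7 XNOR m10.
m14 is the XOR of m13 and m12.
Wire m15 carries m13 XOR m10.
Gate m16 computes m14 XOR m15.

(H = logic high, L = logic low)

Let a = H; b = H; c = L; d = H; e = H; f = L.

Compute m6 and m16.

m6 = L  m16 = L

m1 = a XOR f = H XOR L = H
m2 = f AND c = L AND L = L
m4 = m1 OR b = H OR H = H
m5 = d OR m1 = H OR H = H
m6 = m2 XOR f = L XOR L = L
m7 = m1 XOR m2 = H XOR L = H
m10 = m7 XOR m5 = H XOR H = L
m12 = e XOR m4 = H XOR H = L
m13 = m7 XNOR m10 = H XNOR L = L
m14 = m13 XOR m12 = L XOR L = L
m15 = m13 XOR m10 = L XOR L = L
m16 = m14 XOR m15 = L XOR L = L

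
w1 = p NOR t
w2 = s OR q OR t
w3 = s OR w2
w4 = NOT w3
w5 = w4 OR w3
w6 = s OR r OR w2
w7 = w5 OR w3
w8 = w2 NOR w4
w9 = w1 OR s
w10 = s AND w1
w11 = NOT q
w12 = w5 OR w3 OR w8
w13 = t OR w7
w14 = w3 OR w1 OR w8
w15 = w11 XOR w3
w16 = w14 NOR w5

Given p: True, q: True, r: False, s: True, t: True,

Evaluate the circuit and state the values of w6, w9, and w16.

w6 = True, w9 = True, w16 = False

w1 = p NOR t = True NOR True = False
w2 = s OR q OR t = True OR True OR True = True
w3 = s OR w2 = True OR True = True
w4 = NOT w3 = NOT True = False
w5 = w4 OR w3 = False OR True = True
w6 = s OR r OR w2 = True OR False OR True = True
w8 = w2 NOR w4 = True NOR False = False
w9 = w1 OR s = False OR True = True
w14 = w3 OR w1 OR w8 = True OR False OR False = True
w16 = w14 NOR w5 = True NOR True = False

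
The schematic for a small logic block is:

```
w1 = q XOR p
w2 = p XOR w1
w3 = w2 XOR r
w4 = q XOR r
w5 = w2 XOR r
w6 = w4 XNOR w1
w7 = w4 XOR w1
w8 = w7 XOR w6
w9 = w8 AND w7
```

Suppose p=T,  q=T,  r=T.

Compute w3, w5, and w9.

w3 = F, w5 = F, w9 = F

w1 = q XOR p = T XOR T = F
w2 = p XOR w1 = T XOR F = T
w3 = w2 XOR r = T XOR T = F
w4 = q XOR r = T XOR T = F
w5 = w2 XOR r = T XOR T = F
w6 = w4 XNOR w1 = F XNOR F = T
w7 = w4 XOR w1 = F XOR F = F
w8 = w7 XOR w6 = F XOR T = T
w9 = w8 AND w7 = T AND F = F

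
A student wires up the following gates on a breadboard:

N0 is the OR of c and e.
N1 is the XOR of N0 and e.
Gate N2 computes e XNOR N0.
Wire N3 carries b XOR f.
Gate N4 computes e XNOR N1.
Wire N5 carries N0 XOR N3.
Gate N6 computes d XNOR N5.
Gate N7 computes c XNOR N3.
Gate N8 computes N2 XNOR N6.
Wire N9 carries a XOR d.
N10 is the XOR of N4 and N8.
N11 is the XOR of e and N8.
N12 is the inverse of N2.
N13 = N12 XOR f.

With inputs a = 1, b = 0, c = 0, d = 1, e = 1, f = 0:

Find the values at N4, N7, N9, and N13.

N4 = 0; N7 = 1; N9 = 0; N13 = 0

N0 = c OR e = 0 OR 1 = 1
N1 = N0 XOR e = 1 XOR 1 = 0
N2 = e XNOR N0 = 1 XNOR 1 = 1
N3 = b XOR f = 0 XOR 0 = 0
N4 = e XNOR N1 = 1 XNOR 0 = 0
N7 = c XNOR N3 = 0 XNOR 0 = 1
N9 = a XOR d = 1 XOR 1 = 0
N12 = NOT N2 = NOT 1 = 0
N13 = N12 XOR f = 0 XOR 0 = 0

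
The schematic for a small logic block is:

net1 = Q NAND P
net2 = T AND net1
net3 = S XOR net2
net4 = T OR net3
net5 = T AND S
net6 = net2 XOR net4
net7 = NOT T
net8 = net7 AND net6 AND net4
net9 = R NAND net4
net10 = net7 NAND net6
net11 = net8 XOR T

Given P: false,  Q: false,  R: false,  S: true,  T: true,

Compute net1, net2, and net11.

net1 = true, net2 = true, net11 = true

net1 = Q NAND P = false NAND false = true
net2 = T AND net1 = true AND true = true
net3 = S XOR net2 = true XOR true = false
net4 = T OR net3 = true OR false = true
net6 = net2 XOR net4 = true XOR true = false
net7 = NOT T = NOT true = false
net8 = net7 AND net6 AND net4 = false AND false AND true = false
net11 = net8 XOR T = false XOR true = true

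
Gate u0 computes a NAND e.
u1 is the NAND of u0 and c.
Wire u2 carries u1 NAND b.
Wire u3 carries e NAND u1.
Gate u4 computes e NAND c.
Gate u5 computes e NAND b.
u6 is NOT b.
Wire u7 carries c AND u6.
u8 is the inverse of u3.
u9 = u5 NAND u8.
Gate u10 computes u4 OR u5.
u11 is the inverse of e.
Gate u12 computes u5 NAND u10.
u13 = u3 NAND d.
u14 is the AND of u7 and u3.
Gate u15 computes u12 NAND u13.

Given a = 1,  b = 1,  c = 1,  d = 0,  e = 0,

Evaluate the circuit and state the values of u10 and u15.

u10 = 1  u15 = 1

u0 = a NAND e = 1 NAND 0 = 1
u1 = u0 NAND c = 1 NAND 1 = 0
u3 = e NAND u1 = 0 NAND 0 = 1
u4 = e NAND c = 0 NAND 1 = 1
u5 = e NAND b = 0 NAND 1 = 1
u10 = u4 OR u5 = 1 OR 1 = 1
u12 = u5 NAND u10 = 1 NAND 1 = 0
u13 = u3 NAND d = 1 NAND 0 = 1
u15 = u12 NAND u13 = 0 NAND 1 = 1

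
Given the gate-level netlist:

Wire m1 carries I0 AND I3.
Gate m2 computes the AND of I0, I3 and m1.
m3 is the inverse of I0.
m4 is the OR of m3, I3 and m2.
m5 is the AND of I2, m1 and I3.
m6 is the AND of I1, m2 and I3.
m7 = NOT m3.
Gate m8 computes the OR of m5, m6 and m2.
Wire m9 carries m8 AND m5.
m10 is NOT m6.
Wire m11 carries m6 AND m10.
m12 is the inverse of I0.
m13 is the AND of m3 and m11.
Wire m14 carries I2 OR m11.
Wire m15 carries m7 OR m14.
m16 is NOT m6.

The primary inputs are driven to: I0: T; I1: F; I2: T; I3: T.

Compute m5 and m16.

m5 = T, m16 = T

m1 = I0 AND I3 = T AND T = T
m2 = I0 AND I3 AND m1 = T AND T AND T = T
m5 = I2 AND m1 AND I3 = T AND T AND T = T
m6 = I1 AND m2 AND I3 = F AND T AND T = F
m16 = NOT m6 = NOT F = T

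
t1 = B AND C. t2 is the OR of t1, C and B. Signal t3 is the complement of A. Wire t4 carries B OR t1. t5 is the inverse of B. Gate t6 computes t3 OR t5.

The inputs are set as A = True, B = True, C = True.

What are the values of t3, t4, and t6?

t1 = B AND C = True AND True = True
t3 = NOT A = NOT True = False
t4 = B OR t1 = True OR True = True
t5 = NOT B = NOT True = False
t6 = t3 OR t5 = False OR False = False

t3 = False, t4 = True, t6 = False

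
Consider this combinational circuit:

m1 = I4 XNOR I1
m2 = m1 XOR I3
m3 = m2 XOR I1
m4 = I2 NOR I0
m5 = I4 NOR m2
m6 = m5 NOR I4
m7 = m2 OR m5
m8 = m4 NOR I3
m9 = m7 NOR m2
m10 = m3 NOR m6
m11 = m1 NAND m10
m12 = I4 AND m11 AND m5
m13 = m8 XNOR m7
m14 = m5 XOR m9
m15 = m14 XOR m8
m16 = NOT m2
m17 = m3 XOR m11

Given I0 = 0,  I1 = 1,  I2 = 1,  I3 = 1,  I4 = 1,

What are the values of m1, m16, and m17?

m1 = I4 XNOR I1 = 1 XNOR 1 = 1
m2 = m1 XOR I3 = 1 XOR 1 = 0
m3 = m2 XOR I1 = 0 XOR 1 = 1
m5 = I4 NOR m2 = 1 NOR 0 = 0
m6 = m5 NOR I4 = 0 NOR 1 = 0
m10 = m3 NOR m6 = 1 NOR 0 = 0
m11 = m1 NAND m10 = 1 NAND 0 = 1
m16 = NOT m2 = NOT 0 = 1
m17 = m3 XOR m11 = 1 XOR 1 = 0

m1 = 1, m16 = 1, m17 = 0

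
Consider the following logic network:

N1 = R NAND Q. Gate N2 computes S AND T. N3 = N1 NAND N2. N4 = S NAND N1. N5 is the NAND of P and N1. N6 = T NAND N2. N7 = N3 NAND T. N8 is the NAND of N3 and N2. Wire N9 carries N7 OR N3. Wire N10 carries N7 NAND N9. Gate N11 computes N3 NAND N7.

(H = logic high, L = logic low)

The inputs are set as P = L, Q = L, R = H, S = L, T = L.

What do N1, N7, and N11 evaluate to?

N1 = H, N7 = H, N11 = L

N1 = R NAND Q = H NAND L = H
N2 = S AND T = L AND L = L
N3 = N1 NAND N2 = H NAND L = H
N7 = N3 NAND T = H NAND L = H
N11 = N3 NAND N7 = H NAND H = L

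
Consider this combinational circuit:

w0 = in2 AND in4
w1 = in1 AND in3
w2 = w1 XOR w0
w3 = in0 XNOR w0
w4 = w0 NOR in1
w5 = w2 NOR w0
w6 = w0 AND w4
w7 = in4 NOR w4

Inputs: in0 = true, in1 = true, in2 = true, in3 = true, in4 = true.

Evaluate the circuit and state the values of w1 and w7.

w1 = true  w7 = false

w0 = in2 AND in4 = true AND true = true
w1 = in1 AND in3 = true AND true = true
w4 = w0 NOR in1 = true NOR true = false
w7 = in4 NOR w4 = true NOR false = false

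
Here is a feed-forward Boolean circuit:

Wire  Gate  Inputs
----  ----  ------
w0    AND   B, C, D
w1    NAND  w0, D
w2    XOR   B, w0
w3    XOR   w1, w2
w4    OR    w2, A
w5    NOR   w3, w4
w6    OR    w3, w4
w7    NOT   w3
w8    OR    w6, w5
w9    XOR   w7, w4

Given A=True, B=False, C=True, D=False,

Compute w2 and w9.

w2 = False, w9 = True

w0 = B AND C AND D = False AND True AND False = False
w1 = w0 NAND D = False NAND False = True
w2 = B XOR w0 = False XOR False = False
w3 = w1 XOR w2 = True XOR False = True
w4 = w2 OR A = False OR True = True
w7 = NOT w3 = NOT True = False
w9 = w7 XOR w4 = False XOR True = True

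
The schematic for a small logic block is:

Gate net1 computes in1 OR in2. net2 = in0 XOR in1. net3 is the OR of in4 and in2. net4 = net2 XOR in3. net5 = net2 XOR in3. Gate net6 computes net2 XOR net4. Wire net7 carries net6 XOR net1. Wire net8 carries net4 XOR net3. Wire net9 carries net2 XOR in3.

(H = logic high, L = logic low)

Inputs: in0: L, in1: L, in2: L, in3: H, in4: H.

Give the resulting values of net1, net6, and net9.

net1 = L, net6 = H, net9 = H

net1 = in1 OR in2 = L OR L = L
net2 = in0 XOR in1 = L XOR L = L
net4 = net2 XOR in3 = L XOR H = H
net6 = net2 XOR net4 = L XOR H = H
net9 = net2 XOR in3 = L XOR H = H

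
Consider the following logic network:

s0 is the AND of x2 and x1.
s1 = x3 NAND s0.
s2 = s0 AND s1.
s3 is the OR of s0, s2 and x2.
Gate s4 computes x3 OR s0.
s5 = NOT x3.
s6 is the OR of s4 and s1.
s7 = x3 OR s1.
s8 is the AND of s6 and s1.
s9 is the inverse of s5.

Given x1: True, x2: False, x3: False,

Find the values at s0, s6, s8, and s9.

s0 = False, s6 = True, s8 = True, s9 = False

s0 = x2 AND x1 = False AND True = False
s1 = x3 NAND s0 = False NAND False = True
s4 = x3 OR s0 = False OR False = False
s5 = NOT x3 = NOT False = True
s6 = s4 OR s1 = False OR True = True
s8 = s6 AND s1 = True AND True = True
s9 = NOT s5 = NOT True = False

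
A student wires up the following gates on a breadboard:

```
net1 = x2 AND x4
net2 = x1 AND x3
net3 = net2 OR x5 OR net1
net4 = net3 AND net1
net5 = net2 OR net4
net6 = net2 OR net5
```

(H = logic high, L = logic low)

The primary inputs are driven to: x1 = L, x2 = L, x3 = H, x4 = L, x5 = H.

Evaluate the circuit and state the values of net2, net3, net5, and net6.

net1 = x2 AND x4 = L AND L = L
net2 = x1 AND x3 = L AND H = L
net3 = net2 OR x5 OR net1 = L OR H OR L = H
net4 = net3 AND net1 = H AND L = L
net5 = net2 OR net4 = L OR L = L
net6 = net2 OR net5 = L OR L = L

net2 = L; net3 = H; net5 = L; net6 = L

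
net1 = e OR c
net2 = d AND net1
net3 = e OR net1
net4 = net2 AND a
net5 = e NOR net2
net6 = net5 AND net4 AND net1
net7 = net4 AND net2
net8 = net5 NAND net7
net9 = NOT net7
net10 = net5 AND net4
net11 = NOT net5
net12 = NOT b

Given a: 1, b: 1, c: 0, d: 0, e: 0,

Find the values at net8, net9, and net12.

net1 = e OR c = 0 OR 0 = 0
net2 = d AND net1 = 0 AND 0 = 0
net4 = net2 AND a = 0 AND 1 = 0
net5 = e NOR net2 = 0 NOR 0 = 1
net7 = net4 AND net2 = 0 AND 0 = 0
net8 = net5 NAND net7 = 1 NAND 0 = 1
net9 = NOT net7 = NOT 0 = 1
net12 = NOT b = NOT 1 = 0

net8 = 1, net9 = 1, net12 = 0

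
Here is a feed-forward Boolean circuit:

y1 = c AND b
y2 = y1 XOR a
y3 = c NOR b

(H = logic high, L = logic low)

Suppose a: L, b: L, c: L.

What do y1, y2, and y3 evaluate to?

y1 = L; y2 = L; y3 = H

y1 = c AND b = L AND L = L
y2 = y1 XOR a = L XOR L = L
y3 = c NOR b = L NOR L = H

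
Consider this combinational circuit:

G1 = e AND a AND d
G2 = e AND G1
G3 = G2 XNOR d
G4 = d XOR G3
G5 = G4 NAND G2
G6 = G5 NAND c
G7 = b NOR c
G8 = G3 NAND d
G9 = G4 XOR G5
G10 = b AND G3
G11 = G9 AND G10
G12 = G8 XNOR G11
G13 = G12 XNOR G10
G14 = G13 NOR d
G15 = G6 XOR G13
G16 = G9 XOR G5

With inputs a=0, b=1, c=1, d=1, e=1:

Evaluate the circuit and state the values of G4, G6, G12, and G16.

G1 = e AND a AND d = 1 AND 0 AND 1 = 0
G2 = e AND G1 = 1 AND 0 = 0
G3 = G2 XNOR d = 0 XNOR 1 = 0
G4 = d XOR G3 = 1 XOR 0 = 1
G5 = G4 NAND G2 = 1 NAND 0 = 1
G6 = G5 NAND c = 1 NAND 1 = 0
G8 = G3 NAND d = 0 NAND 1 = 1
G9 = G4 XOR G5 = 1 XOR 1 = 0
G10 = b AND G3 = 1 AND 0 = 0
G11 = G9 AND G10 = 0 AND 0 = 0
G12 = G8 XNOR G11 = 1 XNOR 0 = 0
G16 = G9 XOR G5 = 0 XOR 1 = 1

G4 = 1  G6 = 0  G12 = 0  G16 = 1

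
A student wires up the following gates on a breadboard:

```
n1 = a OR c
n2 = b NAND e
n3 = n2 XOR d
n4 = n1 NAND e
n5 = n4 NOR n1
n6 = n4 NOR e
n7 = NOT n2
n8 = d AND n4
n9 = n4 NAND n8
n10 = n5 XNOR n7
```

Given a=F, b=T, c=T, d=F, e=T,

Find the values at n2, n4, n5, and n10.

n2 = F  n4 = F  n5 = F  n10 = F

n1 = a OR c = F OR T = T
n2 = b NAND e = T NAND T = F
n4 = n1 NAND e = T NAND T = F
n5 = n4 NOR n1 = F NOR T = F
n7 = NOT n2 = NOT F = T
n10 = n5 XNOR n7 = F XNOR T = F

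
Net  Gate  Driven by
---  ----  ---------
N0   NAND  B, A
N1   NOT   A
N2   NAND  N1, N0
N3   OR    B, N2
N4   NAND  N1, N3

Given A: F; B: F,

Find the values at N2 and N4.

N2 = F; N4 = T

N0 = B NAND A = F NAND F = T
N1 = NOT A = NOT F = T
N2 = N1 NAND N0 = T NAND T = F
N3 = B OR N2 = F OR F = F
N4 = N1 NAND N3 = T NAND F = T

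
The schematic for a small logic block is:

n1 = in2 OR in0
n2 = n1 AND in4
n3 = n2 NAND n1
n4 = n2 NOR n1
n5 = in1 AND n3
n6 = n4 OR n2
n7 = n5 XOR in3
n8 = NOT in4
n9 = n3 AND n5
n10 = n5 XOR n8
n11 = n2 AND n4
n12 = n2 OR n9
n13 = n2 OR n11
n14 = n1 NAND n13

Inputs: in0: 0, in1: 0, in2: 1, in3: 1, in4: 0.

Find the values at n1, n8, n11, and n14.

n1 = in2 OR in0 = 1 OR 0 = 1
n2 = n1 AND in4 = 1 AND 0 = 0
n4 = n2 NOR n1 = 0 NOR 1 = 0
n8 = NOT in4 = NOT 0 = 1
n11 = n2 AND n4 = 0 AND 0 = 0
n13 = n2 OR n11 = 0 OR 0 = 0
n14 = n1 NAND n13 = 1 NAND 0 = 1

n1 = 1  n8 = 1  n11 = 0  n14 = 1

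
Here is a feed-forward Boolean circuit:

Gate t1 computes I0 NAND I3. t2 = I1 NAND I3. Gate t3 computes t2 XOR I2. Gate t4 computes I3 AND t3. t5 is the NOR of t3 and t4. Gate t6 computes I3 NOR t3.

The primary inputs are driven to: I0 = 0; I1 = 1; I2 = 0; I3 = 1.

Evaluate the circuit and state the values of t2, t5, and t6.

t2 = I1 NAND I3 = 1 NAND 1 = 0
t3 = t2 XOR I2 = 0 XOR 0 = 0
t4 = I3 AND t3 = 1 AND 0 = 0
t5 = t3 NOR t4 = 0 NOR 0 = 1
t6 = I3 NOR t3 = 1 NOR 0 = 0

t2 = 0, t5 = 1, t6 = 0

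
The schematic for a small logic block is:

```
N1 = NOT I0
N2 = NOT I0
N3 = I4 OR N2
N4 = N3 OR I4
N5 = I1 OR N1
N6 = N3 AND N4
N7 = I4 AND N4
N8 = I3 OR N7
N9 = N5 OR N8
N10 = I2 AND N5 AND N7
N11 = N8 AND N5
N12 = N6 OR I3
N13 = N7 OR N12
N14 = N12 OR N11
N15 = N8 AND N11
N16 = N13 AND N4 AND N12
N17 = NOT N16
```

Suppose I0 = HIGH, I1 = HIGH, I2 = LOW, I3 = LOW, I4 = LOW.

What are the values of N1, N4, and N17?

N1 = NOT I0 = NOT HIGH = LOW
N2 = NOT I0 = NOT HIGH = LOW
N3 = I4 OR N2 = LOW OR LOW = LOW
N4 = N3 OR I4 = LOW OR LOW = LOW
N6 = N3 AND N4 = LOW AND LOW = LOW
N7 = I4 AND N4 = LOW AND LOW = LOW
N12 = N6 OR I3 = LOW OR LOW = LOW
N13 = N7 OR N12 = LOW OR LOW = LOW
N16 = N13 AND N4 AND N12 = LOW AND LOW AND LOW = LOW
N17 = NOT N16 = NOT LOW = HIGH

N1 = LOW  N4 = LOW  N17 = HIGH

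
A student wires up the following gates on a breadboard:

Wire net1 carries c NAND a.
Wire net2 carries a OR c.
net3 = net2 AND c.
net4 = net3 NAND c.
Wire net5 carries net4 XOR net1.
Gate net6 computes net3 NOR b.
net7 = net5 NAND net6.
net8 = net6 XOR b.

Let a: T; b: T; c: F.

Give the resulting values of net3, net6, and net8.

net3 = F, net6 = F, net8 = T

net2 = a OR c = T OR F = T
net3 = net2 AND c = T AND F = F
net6 = net3 NOR b = F NOR T = F
net8 = net6 XOR b = F XOR T = T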